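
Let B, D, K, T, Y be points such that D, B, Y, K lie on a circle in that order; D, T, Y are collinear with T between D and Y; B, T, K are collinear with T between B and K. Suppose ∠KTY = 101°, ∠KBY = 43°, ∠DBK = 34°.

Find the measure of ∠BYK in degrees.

∠BYK = 92°

1. ∠DYK = 34°  [same arc DK]
2. ∠BKY = 45°  [△YTK]
3. ∠BYK = 92°  [△BYK]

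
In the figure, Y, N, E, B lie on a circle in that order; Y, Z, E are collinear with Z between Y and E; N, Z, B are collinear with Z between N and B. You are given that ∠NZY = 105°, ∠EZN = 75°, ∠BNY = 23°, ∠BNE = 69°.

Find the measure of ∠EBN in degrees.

∠EBN = 52°

1. ∠BZE = 105°  [vertical angles at Z]
2. ∠BEY = 23°  [same arc YB]
3. ∠EBN = 52°  [△EZB]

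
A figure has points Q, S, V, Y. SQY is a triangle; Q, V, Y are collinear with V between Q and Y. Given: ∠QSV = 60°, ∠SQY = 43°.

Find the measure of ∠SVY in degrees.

1. ∠SQV = 43°  [V on ray QY]
2. ∠QVS = 77°  [△SQV]
3. ∠SVY = 103°  [linear pair at V on QY]

∠SVY = 103°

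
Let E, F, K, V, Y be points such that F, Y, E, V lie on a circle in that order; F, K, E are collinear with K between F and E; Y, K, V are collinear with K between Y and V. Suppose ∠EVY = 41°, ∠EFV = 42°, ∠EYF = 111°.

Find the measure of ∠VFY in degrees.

1. ∠EYV = 42°  [same arc EV]
2. ∠VEY = 97°  [△YEV]
3. ∠VFY = 83°  [cyclic FYEV, opposite ∠F+∠E]

∠VFY = 83°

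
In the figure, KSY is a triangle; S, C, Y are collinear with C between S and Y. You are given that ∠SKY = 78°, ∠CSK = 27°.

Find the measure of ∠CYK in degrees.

∠CYK = 75°

1. ∠KSY = 27°  [C on ray SY]
2. ∠KYS = 75°  [△KSY]
3. ∠CYK = 75°  [C on ray YS]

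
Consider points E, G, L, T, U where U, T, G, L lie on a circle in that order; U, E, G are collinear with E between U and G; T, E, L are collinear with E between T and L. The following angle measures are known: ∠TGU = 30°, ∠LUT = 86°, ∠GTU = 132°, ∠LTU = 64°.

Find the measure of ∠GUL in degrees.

∠GUL = 68°

1. ∠GLU = 48°  [cyclic UTGL, opposite ∠T+∠L]
2. ∠LGU = 64°  [same arc UL]
3. ∠GUL = 68°  [△UGL]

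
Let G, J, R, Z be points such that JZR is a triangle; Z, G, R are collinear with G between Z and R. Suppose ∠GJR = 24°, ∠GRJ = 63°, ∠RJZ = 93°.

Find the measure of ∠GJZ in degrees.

1. ∠JGR = 93°  [△JGR]
2. ∠JRZ = 63°  [G on ray RZ]
3. ∠JZR = 24°  [△JZR]
4. ∠JGZ = 87°  [linear pair at G on ZR]
5. ∠GZJ = 24°  [G on ray ZR]
6. ∠GJZ = 69°  [△JZG]

∠GJZ = 69°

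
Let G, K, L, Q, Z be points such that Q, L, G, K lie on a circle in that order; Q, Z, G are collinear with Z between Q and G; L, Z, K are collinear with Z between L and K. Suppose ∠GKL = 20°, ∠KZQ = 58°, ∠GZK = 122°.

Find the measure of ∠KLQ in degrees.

1. ∠GQL = 20°  [same arc LG]
2. ∠LZQ = 122°  [vertical angles at Z]
3. ∠KLQ = 38°  [△QZL]

∠KLQ = 38°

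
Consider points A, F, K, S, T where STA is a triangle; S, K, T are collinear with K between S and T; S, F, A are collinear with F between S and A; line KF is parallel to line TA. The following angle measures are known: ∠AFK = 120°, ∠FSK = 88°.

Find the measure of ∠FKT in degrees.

∠FKT = 148°

1. ∠KFS = 60°  [linear pair at F on SA]
2. ∠FKS = 32°  [△SKF]
3. ∠FKT = 148°  [linear pair at K on ST]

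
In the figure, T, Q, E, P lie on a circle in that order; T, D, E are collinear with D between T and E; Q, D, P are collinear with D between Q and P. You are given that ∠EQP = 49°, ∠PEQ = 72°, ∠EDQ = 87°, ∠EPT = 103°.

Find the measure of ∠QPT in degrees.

1. ∠ETP = 49°  [same arc EP]
2. ∠PDT = 87°  [vertical angles at D]
3. ∠QPT = 44°  [△TDP]

∠QPT = 44°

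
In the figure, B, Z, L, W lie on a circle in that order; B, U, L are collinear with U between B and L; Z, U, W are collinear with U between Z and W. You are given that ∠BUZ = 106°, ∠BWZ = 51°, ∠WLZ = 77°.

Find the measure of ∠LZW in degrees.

1. ∠LUZ = 74°  [linear pair at U on BL]
2. ∠BLZ = 51°  [same arc BZ]
3. ∠LZW = 55°  [△ZUL]

∠LZW = 55°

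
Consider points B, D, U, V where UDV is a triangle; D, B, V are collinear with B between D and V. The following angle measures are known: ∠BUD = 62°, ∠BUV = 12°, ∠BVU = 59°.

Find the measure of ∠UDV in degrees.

∠UDV = 47°

1. ∠UBV = 109°  [△UBV]
2. ∠DBU = 71°  [linear pair at B on DV]
3. ∠BDU = 47°  [△UDB]
4. ∠UDV = 47°  [B on ray DV]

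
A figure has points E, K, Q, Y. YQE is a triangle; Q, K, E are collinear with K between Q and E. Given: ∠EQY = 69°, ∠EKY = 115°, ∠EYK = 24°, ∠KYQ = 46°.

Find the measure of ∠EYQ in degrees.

1. ∠KEY = 41°  [△YKE]
2. ∠QEY = 41°  [K on ray EQ]
3. ∠EYQ = 70°  [△YQE]

∠EYQ = 70°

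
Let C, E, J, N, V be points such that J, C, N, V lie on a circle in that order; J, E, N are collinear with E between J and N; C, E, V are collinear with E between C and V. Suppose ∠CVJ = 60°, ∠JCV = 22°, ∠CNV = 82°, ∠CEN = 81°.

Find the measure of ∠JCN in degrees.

1. ∠CNJ = 60°  [same arc JC]
2. ∠CEJ = 99°  [linear pair at E on JN]
3. ∠CJN = 59°  [△JEC]
4. ∠JCN = 61°  [△JCN]

∠JCN = 61°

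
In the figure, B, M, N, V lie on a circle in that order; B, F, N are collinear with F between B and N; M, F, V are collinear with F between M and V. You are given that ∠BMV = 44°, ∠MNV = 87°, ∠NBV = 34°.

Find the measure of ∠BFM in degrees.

∠BFM = 77°

1. ∠NMV = 34°  [same arc NV]
2. ∠MVN = 59°  [△MNV]
3. ∠MBN = 59°  [same arc MN]
4. ∠BFM = 77°  [△BFM]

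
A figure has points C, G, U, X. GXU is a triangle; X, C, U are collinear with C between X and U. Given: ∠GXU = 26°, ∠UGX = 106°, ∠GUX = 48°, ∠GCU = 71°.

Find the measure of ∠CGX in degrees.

1. ∠CXG = 26°  [C on ray XU]
2. ∠GCX = 109°  [linear pair at C on XU]
3. ∠CGX = 45°  [△GXC]

∠CGX = 45°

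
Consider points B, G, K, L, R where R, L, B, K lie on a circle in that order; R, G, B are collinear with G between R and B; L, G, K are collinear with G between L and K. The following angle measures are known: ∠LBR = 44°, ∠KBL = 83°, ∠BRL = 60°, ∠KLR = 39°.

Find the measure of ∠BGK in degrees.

1. ∠BKL = 60°  [same arc LB]
2. ∠KBR = 39°  [same arc RK]
3. ∠BGK = 81°  [△BGK]

∠BGK = 81°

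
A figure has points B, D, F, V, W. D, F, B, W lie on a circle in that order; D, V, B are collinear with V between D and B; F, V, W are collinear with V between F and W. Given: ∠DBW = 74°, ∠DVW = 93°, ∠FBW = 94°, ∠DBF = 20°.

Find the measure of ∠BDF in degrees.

∠BDF = 19°

1. ∠DFW = 74°  [same arc DW]
2. ∠BVF = 93°  [vertical angles at V]
3. ∠DVF = 87°  [linear pair at V on DB]
4. ∠BDF = 19°  [△DVF]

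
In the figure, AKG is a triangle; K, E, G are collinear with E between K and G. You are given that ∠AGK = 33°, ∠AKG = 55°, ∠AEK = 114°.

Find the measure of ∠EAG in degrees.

1. ∠AGE = 33°  [E on ray GK]
2. ∠AEG = 66°  [linear pair at E on KG]
3. ∠EAG = 81°  [△AEG]

∠EAG = 81°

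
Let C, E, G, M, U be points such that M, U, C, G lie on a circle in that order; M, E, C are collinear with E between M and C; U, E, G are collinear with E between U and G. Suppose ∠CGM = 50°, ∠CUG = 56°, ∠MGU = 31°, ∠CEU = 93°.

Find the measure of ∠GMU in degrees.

1. ∠CUM = 130°  [cyclic MUCG, opposite ∠U+∠G]
2. ∠MCU = 31°  [△UEC]
3. ∠MEU = 87°  [linear pair at E on MC]
4. ∠CMU = 19°  [△MUC]
5. ∠GUM = 74°  [△MEU]
6. ∠GMU = 75°  [△MUG]

∠GMU = 75°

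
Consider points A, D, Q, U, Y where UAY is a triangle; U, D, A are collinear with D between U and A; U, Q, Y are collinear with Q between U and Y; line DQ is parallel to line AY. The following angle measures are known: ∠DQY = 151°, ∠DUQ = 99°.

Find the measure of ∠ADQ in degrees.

1. ∠DQU = 29°  [linear pair at Q on UY]
2. ∠QDU = 52°  [△UDQ]
3. ∠ADQ = 128°  [linear pair at D on UA]

∠ADQ = 128°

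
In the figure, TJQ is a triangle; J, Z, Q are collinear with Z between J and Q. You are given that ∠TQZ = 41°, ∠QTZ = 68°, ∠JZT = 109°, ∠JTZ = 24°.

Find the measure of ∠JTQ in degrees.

∠JTQ = 92°

1. ∠JQT = 41°  [Z on ray QJ]
2. ∠TJZ = 47°  [△TJZ]
3. ∠QJT = 47°  [Z on ray JQ]
4. ∠JTQ = 92°  [△TJQ]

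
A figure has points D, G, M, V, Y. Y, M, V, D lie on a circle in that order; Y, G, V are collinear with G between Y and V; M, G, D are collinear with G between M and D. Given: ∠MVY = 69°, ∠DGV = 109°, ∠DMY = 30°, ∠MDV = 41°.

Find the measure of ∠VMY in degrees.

1. ∠MGY = 109°  [vertical angles at G]
2. ∠MYV = 41°  [△YGM]
3. ∠VMY = 70°  [△YMV]

∠VMY = 70°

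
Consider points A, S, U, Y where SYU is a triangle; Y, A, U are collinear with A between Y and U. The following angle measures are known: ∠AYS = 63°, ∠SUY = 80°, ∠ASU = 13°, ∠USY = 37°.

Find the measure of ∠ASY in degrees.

1. ∠AUS = 80°  [A on ray UY]
2. ∠SAU = 87°  [△SAU]
3. ∠SAY = 93°  [linear pair at A on YU]
4. ∠ASY = 24°  [△SYA]

∠ASY = 24°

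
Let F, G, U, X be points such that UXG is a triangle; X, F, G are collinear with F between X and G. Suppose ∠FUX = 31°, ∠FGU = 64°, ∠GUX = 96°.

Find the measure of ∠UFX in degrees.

∠UFX = 129°

1. ∠UGX = 64°  [F on ray GX]
2. ∠GXU = 20°  [△UXG]
3. ∠FXU = 20°  [F on ray XG]
4. ∠UFX = 129°  [△UXF]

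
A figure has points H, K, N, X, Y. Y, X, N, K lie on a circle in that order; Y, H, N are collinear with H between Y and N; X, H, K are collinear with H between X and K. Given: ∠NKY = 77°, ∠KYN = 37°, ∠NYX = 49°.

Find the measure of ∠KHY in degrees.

∠KHY = 115°

1. ∠KNY = 66°  [△YNK]
2. ∠NKX = 49°  [same arc XN]
3. ∠KHN = 65°  [△NHK]
4. ∠KHY = 115°  [linear pair at H on YN]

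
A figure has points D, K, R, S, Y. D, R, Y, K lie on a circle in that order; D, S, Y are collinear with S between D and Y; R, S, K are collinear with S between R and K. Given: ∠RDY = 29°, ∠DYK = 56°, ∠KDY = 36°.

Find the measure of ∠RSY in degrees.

∠RSY = 85°

1. ∠DRK = 56°  [same arc DK]
2. ∠DSR = 95°  [△DSR]
3. ∠RSY = 85°  [linear pair at S on DY]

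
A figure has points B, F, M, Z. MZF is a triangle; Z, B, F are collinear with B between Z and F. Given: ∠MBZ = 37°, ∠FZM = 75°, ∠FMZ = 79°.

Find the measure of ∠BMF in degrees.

1. ∠FBM = 143°  [linear pair at B on ZF]
2. ∠MFZ = 26°  [△MZF]
3. ∠BFM = 26°  [B on ray FZ]
4. ∠BMF = 11°  [△MBF]

∠BMF = 11°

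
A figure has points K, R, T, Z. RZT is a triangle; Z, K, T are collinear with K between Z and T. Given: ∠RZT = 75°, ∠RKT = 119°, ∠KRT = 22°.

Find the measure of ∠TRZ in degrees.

∠TRZ = 66°

1. ∠KTR = 39°  [△RKT]
2. ∠RTZ = 39°  [K on ray TZ]
3. ∠TRZ = 66°  [△RZT]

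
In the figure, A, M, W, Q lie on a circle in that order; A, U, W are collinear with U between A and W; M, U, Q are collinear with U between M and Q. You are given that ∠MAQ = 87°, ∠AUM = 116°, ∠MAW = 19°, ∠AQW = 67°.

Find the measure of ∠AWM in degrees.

1. ∠MWQ = 93°  [cyclic AMWQ, opposite ∠A+∠W]
2. ∠MUW = 64°  [linear pair at U on AW]
3. ∠MQW = 19°  [same arc MW]
4. ∠QMW = 68°  [△MWQ]
5. ∠AWM = 48°  [△MUW]

∠AWM = 48°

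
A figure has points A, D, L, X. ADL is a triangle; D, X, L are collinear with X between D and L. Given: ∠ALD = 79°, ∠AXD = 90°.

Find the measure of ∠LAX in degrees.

∠LAX = 11°

1. ∠ALX = 79°  [X on ray LD]
2. ∠AXL = 90°  [linear pair at X on DL]
3. ∠LAX = 11°  [△AXL]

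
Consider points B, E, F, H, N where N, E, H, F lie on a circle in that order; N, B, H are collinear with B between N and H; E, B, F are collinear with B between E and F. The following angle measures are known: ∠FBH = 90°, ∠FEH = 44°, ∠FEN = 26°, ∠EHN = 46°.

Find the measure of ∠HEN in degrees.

1. ∠EBN = 90°  [vertical angles at B]
2. ∠ENH = 64°  [△NBE]
3. ∠HEN = 70°  [△NEH]

∠HEN = 70°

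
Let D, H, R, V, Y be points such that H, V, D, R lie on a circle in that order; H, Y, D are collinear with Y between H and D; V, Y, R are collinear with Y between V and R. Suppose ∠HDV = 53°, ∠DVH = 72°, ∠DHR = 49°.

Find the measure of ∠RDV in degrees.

∠RDV = 76°

1. ∠DHV = 55°  [△HVD]
2. ∠DVR = 49°  [same arc DR]
3. ∠DRV = 55°  [same arc VD]
4. ∠RDV = 76°  [△VDR]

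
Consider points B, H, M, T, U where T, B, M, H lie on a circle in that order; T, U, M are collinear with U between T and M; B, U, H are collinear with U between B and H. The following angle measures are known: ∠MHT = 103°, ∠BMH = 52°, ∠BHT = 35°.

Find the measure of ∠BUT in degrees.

1. ∠MBT = 77°  [cyclic TBMH, opposite ∠B+∠H]
2. ∠BTH = 128°  [cyclic TBMH, opposite ∠T+∠M]
3. ∠BMT = 35°  [same arc TB]
4. ∠HBT = 17°  [△TBH]
5. ∠BTM = 68°  [△TBM]
6. ∠BUT = 95°  [△TUB]

∠BUT = 95°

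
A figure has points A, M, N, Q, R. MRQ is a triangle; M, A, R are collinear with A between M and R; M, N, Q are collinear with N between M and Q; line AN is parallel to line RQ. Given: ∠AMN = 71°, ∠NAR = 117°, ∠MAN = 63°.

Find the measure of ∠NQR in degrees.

1. ∠ANM = 46°  [△MAN]
2. ∠ANQ = 134°  [linear pair at N on MQ]
3. ∠NQR = 46°  [AN∥RQ, co-interior at Q–N]

∠NQR = 46°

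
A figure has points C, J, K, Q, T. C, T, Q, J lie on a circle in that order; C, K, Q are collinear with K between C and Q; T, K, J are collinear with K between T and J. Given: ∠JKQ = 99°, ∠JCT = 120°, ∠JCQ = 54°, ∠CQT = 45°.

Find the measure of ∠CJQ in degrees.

1. ∠JQT = 60°  [cyclic CTQJ, opposite ∠C+∠Q]
2. ∠JTQ = 54°  [same arc QJ]
3. ∠QJT = 66°  [△TQJ]
4. ∠CQJ = 15°  [△QKJ]
5. ∠CJQ = 111°  [△CQJ]

∠CJQ = 111°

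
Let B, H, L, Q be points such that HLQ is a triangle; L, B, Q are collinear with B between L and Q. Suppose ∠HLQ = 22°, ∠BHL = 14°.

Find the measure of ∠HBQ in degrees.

1. ∠BLH = 22°  [B on ray LQ]
2. ∠HBL = 144°  [△HLB]
3. ∠HBQ = 36°  [linear pair at B on LQ]

∠HBQ = 36°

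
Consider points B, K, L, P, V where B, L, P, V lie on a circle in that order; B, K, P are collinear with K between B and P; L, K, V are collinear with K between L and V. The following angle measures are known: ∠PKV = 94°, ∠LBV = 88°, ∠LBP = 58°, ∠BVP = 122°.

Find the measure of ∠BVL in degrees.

1. ∠BKL = 94°  [vertical angles at K]
2. ∠BLV = 28°  [△BKL]
3. ∠BVL = 64°  [△BLV]

∠BVL = 64°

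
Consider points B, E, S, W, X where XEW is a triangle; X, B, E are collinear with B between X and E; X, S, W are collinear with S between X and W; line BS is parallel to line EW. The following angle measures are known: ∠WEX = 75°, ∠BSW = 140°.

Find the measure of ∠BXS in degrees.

∠BXS = 65°

1. ∠SBX = 75°  [BS∥EW, corresponding at B]
2. ∠BSX = 40°  [linear pair at S on XW]
3. ∠BXS = 65°  [△XBS]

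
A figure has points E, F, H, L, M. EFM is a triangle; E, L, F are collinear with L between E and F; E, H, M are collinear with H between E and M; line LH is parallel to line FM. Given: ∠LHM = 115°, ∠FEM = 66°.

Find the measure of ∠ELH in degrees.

∠ELH = 49°

1. ∠EHL = 65°  [linear pair at H on EM]
2. ∠HEL = 66°  [L on EF, H on EM]
3. ∠ELH = 49°  [△ELH]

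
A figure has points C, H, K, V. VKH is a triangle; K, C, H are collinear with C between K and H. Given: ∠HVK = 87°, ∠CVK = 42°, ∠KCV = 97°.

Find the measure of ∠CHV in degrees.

∠CHV = 52°

1. ∠CKV = 41°  [△VKC]
2. ∠HKV = 41°  [C on ray KH]
3. ∠KHV = 52°  [△VKH]
4. ∠CHV = 52°  [C on ray HK]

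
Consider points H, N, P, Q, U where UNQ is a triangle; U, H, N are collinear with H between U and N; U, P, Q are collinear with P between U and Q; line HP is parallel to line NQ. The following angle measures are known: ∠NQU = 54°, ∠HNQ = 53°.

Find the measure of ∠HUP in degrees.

∠HUP = 73°

1. ∠QNU = 53°  [H on ray NU]
2. ∠NUQ = 73°  [△UNQ]
3. ∠HUP = 73°  [H on UN, P on UQ]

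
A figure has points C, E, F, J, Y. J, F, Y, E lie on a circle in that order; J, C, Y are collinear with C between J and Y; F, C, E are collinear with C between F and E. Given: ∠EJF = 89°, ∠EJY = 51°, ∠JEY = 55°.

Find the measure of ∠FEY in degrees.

∠FEY = 38°

1. ∠EYF = 91°  [cyclic JFYE, opposite ∠J+∠Y]
2. ∠EFY = 51°  [same arc YE]
3. ∠FEY = 38°  [△FYE]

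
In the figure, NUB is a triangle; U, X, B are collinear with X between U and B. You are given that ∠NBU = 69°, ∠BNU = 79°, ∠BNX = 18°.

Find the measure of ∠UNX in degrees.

∠UNX = 61°

1. ∠BUN = 32°  [△NUB]
2. ∠NBX = 69°  [X on ray BU]
3. ∠BXN = 93°  [△NXB]
4. ∠NUX = 32°  [X on ray UB]
5. ∠NXU = 87°  [linear pair at X on UB]
6. ∠UNX = 61°  [△NUX]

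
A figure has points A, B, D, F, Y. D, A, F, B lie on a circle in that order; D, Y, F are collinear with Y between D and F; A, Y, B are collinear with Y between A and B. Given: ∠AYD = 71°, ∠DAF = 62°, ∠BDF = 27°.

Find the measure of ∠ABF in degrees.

1. ∠BYF = 71°  [vertical angles at Y]
2. ∠DBF = 118°  [cyclic DAFB, opposite ∠A+∠B]
3. ∠BFD = 35°  [△DFB]
4. ∠ABF = 74°  [△FYB]

∠ABF = 74°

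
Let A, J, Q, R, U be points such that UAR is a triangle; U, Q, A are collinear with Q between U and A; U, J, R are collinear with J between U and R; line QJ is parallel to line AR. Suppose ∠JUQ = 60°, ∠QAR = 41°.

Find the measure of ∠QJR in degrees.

1. ∠AUR = 60°  [Q on UA, J on UR]
2. ∠RAU = 41°  [Q on ray AU]
3. ∠ARU = 79°  [△UAR]
4. ∠QJU = 79°  [QJ∥AR, corresponding at J]
5. ∠QJR = 101°  [linear pair at J on UR]

∠QJR = 101°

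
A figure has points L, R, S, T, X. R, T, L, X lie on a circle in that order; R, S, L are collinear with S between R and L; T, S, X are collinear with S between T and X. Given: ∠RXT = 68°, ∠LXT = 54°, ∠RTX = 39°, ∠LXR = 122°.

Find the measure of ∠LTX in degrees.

∠LTX = 19°

1. ∠RLX = 39°  [same arc RX]
2. ∠LRX = 19°  [△RLX]
3. ∠LTX = 19°  [same arc LX]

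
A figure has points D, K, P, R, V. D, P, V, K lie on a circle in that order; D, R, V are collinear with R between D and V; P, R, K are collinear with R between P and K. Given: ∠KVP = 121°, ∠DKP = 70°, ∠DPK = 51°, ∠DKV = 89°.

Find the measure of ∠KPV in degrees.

∠KPV = 40°

1. ∠DVK = 51°  [same arc DK]
2. ∠KDV = 40°  [△DVK]
3. ∠KPV = 40°  [same arc VK]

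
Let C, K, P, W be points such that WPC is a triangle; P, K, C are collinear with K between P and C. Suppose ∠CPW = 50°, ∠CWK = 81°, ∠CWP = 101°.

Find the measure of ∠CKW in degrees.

∠CKW = 70°

1. ∠PCW = 29°  [△WPC]
2. ∠KCW = 29°  [K on ray CP]
3. ∠CKW = 70°  [△WKC]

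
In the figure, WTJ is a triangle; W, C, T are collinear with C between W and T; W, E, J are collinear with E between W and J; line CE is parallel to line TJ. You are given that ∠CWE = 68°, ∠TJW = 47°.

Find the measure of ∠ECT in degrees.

∠ECT = 115°

1. ∠JWT = 68°  [C on WT, E on WJ]
2. ∠JTW = 65°  [△WTJ]
3. ∠ECW = 65°  [CE∥TJ, corresponding at C]
4. ∠ECT = 115°  [linear pair at C on WT]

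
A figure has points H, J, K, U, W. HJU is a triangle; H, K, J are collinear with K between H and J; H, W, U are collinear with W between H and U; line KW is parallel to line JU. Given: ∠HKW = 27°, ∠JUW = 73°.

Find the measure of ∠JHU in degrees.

∠JHU = 80°

1. ∠HJU = 27°  [KW∥JU, corresponding at K]
2. ∠HUJ = 73°  [W on ray UH]
3. ∠JHU = 80°  [△HJU]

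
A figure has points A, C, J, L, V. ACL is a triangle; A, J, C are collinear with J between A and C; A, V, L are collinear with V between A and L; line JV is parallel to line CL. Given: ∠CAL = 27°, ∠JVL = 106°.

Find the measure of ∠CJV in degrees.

∠CJV = 101°

1. ∠JAV = 27°  [J on AC, V on AL]
2. ∠AVJ = 74°  [linear pair at V on AL]
3. ∠AJV = 79°  [△AJV]
4. ∠CJV = 101°  [linear pair at J on AC]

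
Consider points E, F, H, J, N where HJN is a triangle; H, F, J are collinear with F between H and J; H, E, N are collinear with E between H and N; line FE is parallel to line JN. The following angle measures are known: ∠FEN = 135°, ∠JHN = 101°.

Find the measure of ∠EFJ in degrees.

∠EFJ = 146°

1. ∠FEH = 45°  [linear pair at E on HN]
2. ∠EHF = 101°  [F on HJ, E on HN]
3. ∠EFH = 34°  [△HFE]
4. ∠EFJ = 146°  [linear pair at F on HJ]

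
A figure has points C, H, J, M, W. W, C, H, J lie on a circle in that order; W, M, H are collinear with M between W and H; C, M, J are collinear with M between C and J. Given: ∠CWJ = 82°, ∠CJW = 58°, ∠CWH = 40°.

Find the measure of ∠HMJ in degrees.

∠HMJ = 100°

1. ∠JCW = 40°  [△WCJ]
2. ∠CJH = 40°  [same arc CH]
3. ∠JHW = 40°  [same arc WJ]
4. ∠HMJ = 100°  [△HMJ]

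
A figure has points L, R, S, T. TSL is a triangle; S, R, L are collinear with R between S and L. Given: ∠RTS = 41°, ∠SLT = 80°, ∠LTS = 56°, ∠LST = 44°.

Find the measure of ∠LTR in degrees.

∠LTR = 15°

1. ∠RLT = 80°  [R on ray LS]
2. ∠RST = 44°  [R on ray SL]
3. ∠SRT = 95°  [△TSR]
4. ∠LRT = 85°  [linear pair at R on SL]
5. ∠LTR = 15°  [△TRL]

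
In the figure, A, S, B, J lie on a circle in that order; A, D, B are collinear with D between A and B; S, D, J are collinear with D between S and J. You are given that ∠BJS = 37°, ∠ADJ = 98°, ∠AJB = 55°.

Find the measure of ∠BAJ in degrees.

1. ∠BAS = 37°  [same arc SB]
2. ∠BDS = 98°  [vertical angles at D]
3. ∠ASB = 125°  [cyclic ASBJ, opposite ∠S+∠J]
4. ∠ABS = 18°  [△ASB]
5. ∠BSJ = 64°  [△SDB]
6. ∠BAJ = 64°  [same arc BJ]

∠BAJ = 64°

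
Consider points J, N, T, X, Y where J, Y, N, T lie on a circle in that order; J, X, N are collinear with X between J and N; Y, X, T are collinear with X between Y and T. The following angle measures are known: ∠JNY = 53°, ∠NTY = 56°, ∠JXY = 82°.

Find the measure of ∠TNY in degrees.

∠TNY = 95°

1. ∠JTY = 53°  [same arc JY]
2. ∠NJY = 56°  [same arc YN]
3. ∠JYT = 42°  [△JXY]
4. ∠TJY = 85°  [△JYT]
5. ∠TNY = 95°  [cyclic JYNT, opposite ∠J+∠N]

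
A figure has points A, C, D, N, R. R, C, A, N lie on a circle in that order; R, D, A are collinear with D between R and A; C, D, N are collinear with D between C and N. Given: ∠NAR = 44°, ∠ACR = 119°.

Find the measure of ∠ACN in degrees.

∠ACN = 75°

1. ∠ANR = 61°  [cyclic RCAN, opposite ∠C+∠N]
2. ∠ARN = 75°  [△RAN]
3. ∠ACN = 75°  [same arc AN]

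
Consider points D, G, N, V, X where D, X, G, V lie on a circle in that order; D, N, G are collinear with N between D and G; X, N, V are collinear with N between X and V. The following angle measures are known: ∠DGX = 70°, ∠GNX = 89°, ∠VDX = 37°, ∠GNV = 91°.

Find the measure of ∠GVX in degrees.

∠GVX = 16°

1. ∠GXV = 21°  [△XNG]
2. ∠VGX = 143°  [cyclic DXGV, opposite ∠D+∠G]
3. ∠GVX = 16°  [△XGV]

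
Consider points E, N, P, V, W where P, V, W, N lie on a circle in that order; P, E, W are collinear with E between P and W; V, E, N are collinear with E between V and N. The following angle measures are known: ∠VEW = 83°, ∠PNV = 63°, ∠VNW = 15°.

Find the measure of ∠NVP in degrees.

∠NVP = 68°

1. ∠PEV = 97°  [linear pair at E on PW]
2. ∠VPW = 15°  [same arc VW]
3. ∠NVP = 68°  [△PEV]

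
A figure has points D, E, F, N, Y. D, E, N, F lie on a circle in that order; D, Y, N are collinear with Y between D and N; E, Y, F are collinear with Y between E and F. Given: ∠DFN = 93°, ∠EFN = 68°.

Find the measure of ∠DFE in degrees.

1. ∠DEN = 87°  [cyclic DENF, opposite ∠E+∠F]
2. ∠EDN = 68°  [same arc EN]
3. ∠DNE = 25°  [△DEN]
4. ∠DFE = 25°  [same arc DE]

∠DFE = 25°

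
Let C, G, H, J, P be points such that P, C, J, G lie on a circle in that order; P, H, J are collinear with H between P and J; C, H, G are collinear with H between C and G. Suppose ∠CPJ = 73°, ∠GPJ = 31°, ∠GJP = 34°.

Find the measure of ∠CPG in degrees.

1. ∠CGJ = 73°  [same arc CJ]
2. ∠GCJ = 31°  [same arc JG]
3. ∠CJG = 76°  [△CJG]
4. ∠CPG = 104°  [cyclic PCJG, opposite ∠P+∠J]

∠CPG = 104°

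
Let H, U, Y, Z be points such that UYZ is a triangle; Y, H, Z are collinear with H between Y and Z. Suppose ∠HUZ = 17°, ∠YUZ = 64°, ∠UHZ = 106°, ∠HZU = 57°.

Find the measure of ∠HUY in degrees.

1. ∠UHY = 74°  [linear pair at H on YZ]
2. ∠UZY = 57°  [H on ray ZY]
3. ∠UYZ = 59°  [△UYZ]
4. ∠HYU = 59°  [H on ray YZ]
5. ∠HUY = 47°  [△UYH]

∠HUY = 47°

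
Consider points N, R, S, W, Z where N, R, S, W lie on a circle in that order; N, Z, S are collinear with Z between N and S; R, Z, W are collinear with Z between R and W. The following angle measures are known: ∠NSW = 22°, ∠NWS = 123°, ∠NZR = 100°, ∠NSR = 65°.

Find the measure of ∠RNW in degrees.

∠RNW = 93°

1. ∠NRW = 22°  [same arc NW]
2. ∠NWR = 65°  [same arc NR]
3. ∠RNW = 93°  [△NRW]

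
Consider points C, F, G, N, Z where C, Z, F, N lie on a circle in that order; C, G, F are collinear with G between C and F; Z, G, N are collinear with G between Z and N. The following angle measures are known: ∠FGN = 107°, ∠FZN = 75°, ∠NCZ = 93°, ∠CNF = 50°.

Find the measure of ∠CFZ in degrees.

∠CFZ = 32°

1. ∠CGZ = 107°  [vertical angles at G]
2. ∠FGZ = 73°  [linear pair at G on CF]
3. ∠CFZ = 32°  [△ZGF]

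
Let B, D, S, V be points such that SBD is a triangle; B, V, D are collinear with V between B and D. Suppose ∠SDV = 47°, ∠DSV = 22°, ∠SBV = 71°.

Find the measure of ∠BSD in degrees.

∠BSD = 62°

1. ∠BDS = 47°  [V on ray DB]
2. ∠DBS = 71°  [V on ray BD]
3. ∠BSD = 62°  [△SBD]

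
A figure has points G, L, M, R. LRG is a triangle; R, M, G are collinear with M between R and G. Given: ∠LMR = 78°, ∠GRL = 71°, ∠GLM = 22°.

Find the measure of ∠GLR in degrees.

∠GLR = 53°

1. ∠GML = 102°  [linear pair at M on RG]
2. ∠LGM = 56°  [△LMG]
3. ∠LGR = 56°  [M on ray GR]
4. ∠GLR = 53°  [△LRG]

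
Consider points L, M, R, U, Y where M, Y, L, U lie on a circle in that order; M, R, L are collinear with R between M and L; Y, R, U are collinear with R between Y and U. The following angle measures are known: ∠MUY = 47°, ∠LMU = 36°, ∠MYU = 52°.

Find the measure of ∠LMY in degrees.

∠LMY = 45°

1. ∠UMY = 81°  [△MYU]
2. ∠LYU = 36°  [same arc LU]
3. ∠ULY = 99°  [cyclic MYLU, opposite ∠M+∠L]
4. ∠LUY = 45°  [△YLU]
5. ∠LMY = 45°  [same arc YL]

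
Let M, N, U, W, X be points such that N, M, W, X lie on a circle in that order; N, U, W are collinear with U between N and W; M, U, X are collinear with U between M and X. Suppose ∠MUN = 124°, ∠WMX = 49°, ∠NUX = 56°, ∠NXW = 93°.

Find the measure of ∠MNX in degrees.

∠MNX = 67°

1. ∠WNX = 49°  [same arc WX]
2. ∠MXN = 75°  [△NUX]
3. ∠NWX = 38°  [△NWX]
4. ∠NMX = 38°  [same arc NX]
5. ∠MNX = 67°  [△NMX]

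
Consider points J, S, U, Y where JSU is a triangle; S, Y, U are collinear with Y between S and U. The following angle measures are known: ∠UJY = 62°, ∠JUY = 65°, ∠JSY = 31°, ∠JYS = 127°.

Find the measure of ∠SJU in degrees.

1. ∠JUS = 65°  [Y on ray US]
2. ∠JSU = 31°  [Y on ray SU]
3. ∠SJU = 84°  [△JSU]

∠SJU = 84°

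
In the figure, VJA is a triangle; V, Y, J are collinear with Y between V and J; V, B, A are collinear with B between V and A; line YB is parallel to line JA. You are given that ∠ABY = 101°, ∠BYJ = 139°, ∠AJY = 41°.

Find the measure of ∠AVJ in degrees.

1. ∠VBY = 79°  [linear pair at B on VA]
2. ∠AJV = 41°  [Y on ray JV]
3. ∠JAV = 79°  [YB∥JA, corresponding at B]
4. ∠AVJ = 60°  [△VJA]

∠AVJ = 60°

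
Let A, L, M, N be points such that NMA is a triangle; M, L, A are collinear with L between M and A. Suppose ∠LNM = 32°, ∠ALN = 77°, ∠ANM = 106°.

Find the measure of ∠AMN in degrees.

1. ∠MLN = 103°  [linear pair at L on MA]
2. ∠LMN = 45°  [△NML]
3. ∠AMN = 45°  [L on ray MA]

∠AMN = 45°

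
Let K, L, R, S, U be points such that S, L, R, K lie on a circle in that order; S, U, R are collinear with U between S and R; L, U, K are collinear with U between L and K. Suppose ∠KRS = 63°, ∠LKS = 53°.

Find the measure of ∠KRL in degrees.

1. ∠KLS = 63°  [same arc SK]
2. ∠KSL = 64°  [△SLK]
3. ∠KRL = 116°  [cyclic SLRK, opposite ∠S+∠R]

∠KRL = 116°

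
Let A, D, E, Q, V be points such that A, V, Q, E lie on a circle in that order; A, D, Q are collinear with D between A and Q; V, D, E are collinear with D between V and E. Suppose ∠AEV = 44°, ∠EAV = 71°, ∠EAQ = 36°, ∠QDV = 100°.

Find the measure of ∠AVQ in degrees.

∠AVQ = 101°

1. ∠AQV = 44°  [same arc AV]
2. ∠AVE = 65°  [△AVE]
3. ∠ADV = 80°  [linear pair at D on AQ]
4. ∠QAV = 35°  [△ADV]
5. ∠AVQ = 101°  [△AVQ]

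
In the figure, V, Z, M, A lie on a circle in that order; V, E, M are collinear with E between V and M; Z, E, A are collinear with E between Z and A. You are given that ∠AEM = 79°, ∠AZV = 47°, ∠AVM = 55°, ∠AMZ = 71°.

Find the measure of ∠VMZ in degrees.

1. ∠VEZ = 79°  [vertical angles at E]
2. ∠AZM = 55°  [same arc MA]
3. ∠MEZ = 101°  [linear pair at E on VM]
4. ∠VMZ = 24°  [△ZEM]

∠VMZ = 24°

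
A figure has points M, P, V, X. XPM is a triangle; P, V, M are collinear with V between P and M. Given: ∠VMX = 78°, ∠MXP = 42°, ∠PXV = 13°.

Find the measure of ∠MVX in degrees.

∠MVX = 73°

1. ∠PMX = 78°  [V on ray MP]
2. ∠MPX = 60°  [△XPM]
3. ∠VPX = 60°  [V on ray PM]
4. ∠PVX = 107°  [△XPV]
5. ∠MVX = 73°  [linear pair at V on PM]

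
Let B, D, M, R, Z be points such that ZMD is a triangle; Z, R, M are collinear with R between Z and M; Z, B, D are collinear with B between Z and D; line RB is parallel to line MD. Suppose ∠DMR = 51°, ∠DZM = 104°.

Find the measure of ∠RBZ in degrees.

1. ∠DMZ = 51°  [R on ray MZ]
2. ∠MDZ = 25°  [△ZMD]
3. ∠RBZ = 25°  [RB∥MD, corresponding at B]

∠RBZ = 25°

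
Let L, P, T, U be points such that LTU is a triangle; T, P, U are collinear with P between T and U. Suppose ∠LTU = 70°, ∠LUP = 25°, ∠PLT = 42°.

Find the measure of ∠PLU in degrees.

1. ∠LTP = 70°  [P on ray TU]
2. ∠LPT = 68°  [△LTP]
3. ∠LPU = 112°  [linear pair at P on TU]
4. ∠PLU = 43°  [△LPU]

∠PLU = 43°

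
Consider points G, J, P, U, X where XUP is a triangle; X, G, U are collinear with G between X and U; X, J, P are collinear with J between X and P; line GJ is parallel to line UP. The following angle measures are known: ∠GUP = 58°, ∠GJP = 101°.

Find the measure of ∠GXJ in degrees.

∠GXJ = 43°

1. ∠PUX = 58°  [G on ray UX]
2. ∠GJX = 79°  [linear pair at J on XP]
3. ∠JGX = 58°  [GJ∥UP, corresponding at G]
4. ∠GXJ = 43°  [△XGJ]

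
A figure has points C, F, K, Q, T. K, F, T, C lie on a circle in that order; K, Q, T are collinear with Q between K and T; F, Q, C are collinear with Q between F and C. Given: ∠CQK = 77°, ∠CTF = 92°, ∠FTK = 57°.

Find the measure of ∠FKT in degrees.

∠FKT = 42°

1. ∠FQT = 77°  [vertical angles at Q]
2. ∠CKF = 88°  [cyclic KFTC, opposite ∠K+∠T]
3. ∠FCK = 57°  [same arc KF]
4. ∠FQK = 103°  [linear pair at Q on KT]
5. ∠CFK = 35°  [△KFC]
6. ∠FKT = 42°  [△KQF]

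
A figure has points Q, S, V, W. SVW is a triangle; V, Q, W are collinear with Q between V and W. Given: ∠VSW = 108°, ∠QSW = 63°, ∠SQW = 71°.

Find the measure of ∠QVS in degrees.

∠QVS = 26°

1. ∠QWS = 46°  [△SQW]
2. ∠SWV = 46°  [Q on ray WV]
3. ∠SVW = 26°  [△SVW]
4. ∠QVS = 26°  [Q on ray VW]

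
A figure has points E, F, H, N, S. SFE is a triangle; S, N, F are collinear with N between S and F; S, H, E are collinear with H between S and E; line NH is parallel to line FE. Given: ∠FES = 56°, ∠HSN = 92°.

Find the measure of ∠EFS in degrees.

∠EFS = 32°

1. ∠NHS = 56°  [NH∥FE, corresponding at H]
2. ∠HNS = 32°  [△SNH]
3. ∠EFS = 32°  [NH∥FE, corresponding at N]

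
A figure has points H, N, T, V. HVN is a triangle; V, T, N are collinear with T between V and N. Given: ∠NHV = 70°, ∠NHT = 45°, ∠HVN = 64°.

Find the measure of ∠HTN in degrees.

∠HTN = 89°

1. ∠HNV = 46°  [△HVN]
2. ∠HNT = 46°  [T on ray NV]
3. ∠HTN = 89°  [△HTN]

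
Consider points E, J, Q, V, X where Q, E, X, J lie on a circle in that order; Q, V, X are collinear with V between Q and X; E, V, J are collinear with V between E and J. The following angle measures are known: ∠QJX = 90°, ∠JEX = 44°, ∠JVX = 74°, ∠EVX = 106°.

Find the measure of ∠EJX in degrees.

1. ∠QEX = 90°  [cyclic QEXJ, opposite ∠E+∠J]
2. ∠EXQ = 30°  [△EVX]
3. ∠EQX = 60°  [△QEX]
4. ∠EJX = 60°  [same arc EX]

∠EJX = 60°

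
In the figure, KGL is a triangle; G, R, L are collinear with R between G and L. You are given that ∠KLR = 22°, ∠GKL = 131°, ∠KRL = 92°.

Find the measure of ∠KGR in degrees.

∠KGR = 27°

1. ∠GLK = 22°  [R on ray LG]
2. ∠KGL = 27°  [△KGL]
3. ∠KGR = 27°  [R on ray GL]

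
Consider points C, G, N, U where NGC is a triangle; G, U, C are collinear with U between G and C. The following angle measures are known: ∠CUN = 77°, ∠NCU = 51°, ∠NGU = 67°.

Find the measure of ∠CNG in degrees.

∠CNG = 62°

1. ∠GCN = 51°  [U on ray CG]
2. ∠CGN = 67°  [U on ray GC]
3. ∠CNG = 62°  [△NGC]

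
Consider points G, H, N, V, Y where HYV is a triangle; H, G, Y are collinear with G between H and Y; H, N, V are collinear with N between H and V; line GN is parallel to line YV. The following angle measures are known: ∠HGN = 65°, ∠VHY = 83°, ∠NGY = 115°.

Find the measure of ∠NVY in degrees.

1. ∠HYV = 65°  [GN∥YV, corresponding at G]
2. ∠HVY = 32°  [△HYV]
3. ∠NVY = 32°  [N on ray VH]

∠NVY = 32°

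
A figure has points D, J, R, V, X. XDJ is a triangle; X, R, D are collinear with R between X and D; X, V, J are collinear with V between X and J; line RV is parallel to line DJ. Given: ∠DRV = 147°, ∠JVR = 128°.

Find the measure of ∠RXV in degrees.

∠RXV = 95°

1. ∠VRX = 33°  [linear pair at R on XD]
2. ∠RVX = 52°  [linear pair at V on XJ]
3. ∠RXV = 95°  [△XRV]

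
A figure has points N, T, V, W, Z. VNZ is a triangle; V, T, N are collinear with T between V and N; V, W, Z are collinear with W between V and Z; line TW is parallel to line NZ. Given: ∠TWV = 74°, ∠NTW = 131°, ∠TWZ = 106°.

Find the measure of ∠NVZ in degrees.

1. ∠VTW = 49°  [linear pair at T on VN]
2. ∠TVW = 57°  [△VTW]
3. ∠NVZ = 57°  [T on VN, W on VZ]

∠NVZ = 57°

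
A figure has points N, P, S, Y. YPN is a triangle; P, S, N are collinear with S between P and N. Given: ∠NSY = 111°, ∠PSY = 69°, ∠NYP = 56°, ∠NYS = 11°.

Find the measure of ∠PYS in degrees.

1. ∠SNY = 58°  [△YSN]
2. ∠PNY = 58°  [S on ray NP]
3. ∠NPY = 66°  [△YPN]
4. ∠SPY = 66°  [S on ray PN]
5. ∠PYS = 45°  [△YPS]

∠PYS = 45°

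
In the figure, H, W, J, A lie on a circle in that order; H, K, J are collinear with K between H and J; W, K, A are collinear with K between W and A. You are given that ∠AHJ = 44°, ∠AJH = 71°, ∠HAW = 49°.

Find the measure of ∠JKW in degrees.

∠JKW = 87°

1. ∠AWJ = 44°  [same arc JA]
2. ∠HJW = 49°  [same arc HW]
3. ∠JKW = 87°  [△WKJ]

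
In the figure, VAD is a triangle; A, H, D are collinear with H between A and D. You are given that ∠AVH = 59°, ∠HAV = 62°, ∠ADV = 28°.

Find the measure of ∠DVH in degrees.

1. ∠AHV = 59°  [△VAH]
2. ∠HDV = 28°  [H on ray DA]
3. ∠DHV = 121°  [linear pair at H on AD]
4. ∠DVH = 31°  [△VHD]

∠DVH = 31°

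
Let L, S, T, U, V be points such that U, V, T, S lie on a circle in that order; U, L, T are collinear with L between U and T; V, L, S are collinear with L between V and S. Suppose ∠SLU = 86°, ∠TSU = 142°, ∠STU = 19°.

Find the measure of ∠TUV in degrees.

1. ∠TLV = 86°  [vertical angles at L]
2. ∠SVU = 19°  [same arc US]
3. ∠ULV = 94°  [linear pair at L on UT]
4. ∠TUV = 67°  [△ULV]

∠TUV = 67°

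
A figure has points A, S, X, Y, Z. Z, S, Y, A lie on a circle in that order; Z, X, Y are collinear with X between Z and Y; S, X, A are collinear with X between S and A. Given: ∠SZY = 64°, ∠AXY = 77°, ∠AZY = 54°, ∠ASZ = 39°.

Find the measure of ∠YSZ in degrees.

1. ∠SAY = 64°  [same arc SY]
2. ∠AYZ = 39°  [△YXA]
3. ∠YAZ = 87°  [△ZYA]
4. ∠YSZ = 93°  [cyclic ZSYA, opposite ∠S+∠A]

∠YSZ = 93°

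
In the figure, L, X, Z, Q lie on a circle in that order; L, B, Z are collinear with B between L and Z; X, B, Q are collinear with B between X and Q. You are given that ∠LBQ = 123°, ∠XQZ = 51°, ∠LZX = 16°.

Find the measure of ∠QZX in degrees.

∠QZX = 88°

1. ∠XBZ = 123°  [vertical angles at B]
2. ∠QXZ = 41°  [△XBZ]
3. ∠QZX = 88°  [△XZQ]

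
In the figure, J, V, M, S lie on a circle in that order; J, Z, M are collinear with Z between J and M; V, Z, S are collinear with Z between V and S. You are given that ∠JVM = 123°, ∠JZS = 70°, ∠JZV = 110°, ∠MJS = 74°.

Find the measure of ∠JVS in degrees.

∠JVS = 49°

1. ∠JSM = 57°  [cyclic JVMS, opposite ∠V+∠S]
2. ∠JMS = 49°  [△JMS]
3. ∠JVS = 49°  [same arc JS]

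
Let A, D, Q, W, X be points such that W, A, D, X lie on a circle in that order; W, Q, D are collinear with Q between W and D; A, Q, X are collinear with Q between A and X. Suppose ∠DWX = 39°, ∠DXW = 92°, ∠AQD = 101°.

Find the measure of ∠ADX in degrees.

∠ADX = 89°

1. ∠WDX = 49°  [△WDX]
2. ∠WQX = 101°  [vertical angles at Q]
3. ∠WAX = 49°  [same arc WX]
4. ∠AXW = 40°  [△WQX]
5. ∠AWX = 91°  [△WAX]
6. ∠ADX = 89°  [cyclic WADX, opposite ∠W+∠D]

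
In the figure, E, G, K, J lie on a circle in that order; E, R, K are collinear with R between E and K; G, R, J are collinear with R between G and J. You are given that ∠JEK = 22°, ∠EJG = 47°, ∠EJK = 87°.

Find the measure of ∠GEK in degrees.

∠GEK = 40°

1. ∠EKG = 47°  [same arc EG]
2. ∠EGK = 93°  [cyclic EGKJ, opposite ∠G+∠J]
3. ∠GEK = 40°  [△EGK]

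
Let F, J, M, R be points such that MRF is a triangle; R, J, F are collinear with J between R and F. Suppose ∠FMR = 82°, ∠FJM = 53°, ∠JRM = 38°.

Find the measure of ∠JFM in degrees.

∠JFM = 60°

1. ∠FRM = 38°  [J on ray RF]
2. ∠MFR = 60°  [△MRF]
3. ∠JFM = 60°  [J on ray FR]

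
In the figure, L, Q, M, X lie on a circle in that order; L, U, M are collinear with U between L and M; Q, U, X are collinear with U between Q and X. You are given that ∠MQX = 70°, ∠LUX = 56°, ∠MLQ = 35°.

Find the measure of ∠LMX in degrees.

∠LMX = 21°

1. ∠MUX = 124°  [linear pair at U on LM]
2. ∠MXQ = 35°  [same arc QM]
3. ∠LMX = 21°  [△MUX]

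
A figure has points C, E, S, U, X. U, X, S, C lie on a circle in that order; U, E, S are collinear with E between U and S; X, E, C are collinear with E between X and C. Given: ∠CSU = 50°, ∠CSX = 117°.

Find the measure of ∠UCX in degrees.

∠UCX = 67°

1. ∠CXU = 50°  [same arc UC]
2. ∠CUX = 63°  [cyclic UXSC, opposite ∠U+∠S]
3. ∠UCX = 67°  [△UXC]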